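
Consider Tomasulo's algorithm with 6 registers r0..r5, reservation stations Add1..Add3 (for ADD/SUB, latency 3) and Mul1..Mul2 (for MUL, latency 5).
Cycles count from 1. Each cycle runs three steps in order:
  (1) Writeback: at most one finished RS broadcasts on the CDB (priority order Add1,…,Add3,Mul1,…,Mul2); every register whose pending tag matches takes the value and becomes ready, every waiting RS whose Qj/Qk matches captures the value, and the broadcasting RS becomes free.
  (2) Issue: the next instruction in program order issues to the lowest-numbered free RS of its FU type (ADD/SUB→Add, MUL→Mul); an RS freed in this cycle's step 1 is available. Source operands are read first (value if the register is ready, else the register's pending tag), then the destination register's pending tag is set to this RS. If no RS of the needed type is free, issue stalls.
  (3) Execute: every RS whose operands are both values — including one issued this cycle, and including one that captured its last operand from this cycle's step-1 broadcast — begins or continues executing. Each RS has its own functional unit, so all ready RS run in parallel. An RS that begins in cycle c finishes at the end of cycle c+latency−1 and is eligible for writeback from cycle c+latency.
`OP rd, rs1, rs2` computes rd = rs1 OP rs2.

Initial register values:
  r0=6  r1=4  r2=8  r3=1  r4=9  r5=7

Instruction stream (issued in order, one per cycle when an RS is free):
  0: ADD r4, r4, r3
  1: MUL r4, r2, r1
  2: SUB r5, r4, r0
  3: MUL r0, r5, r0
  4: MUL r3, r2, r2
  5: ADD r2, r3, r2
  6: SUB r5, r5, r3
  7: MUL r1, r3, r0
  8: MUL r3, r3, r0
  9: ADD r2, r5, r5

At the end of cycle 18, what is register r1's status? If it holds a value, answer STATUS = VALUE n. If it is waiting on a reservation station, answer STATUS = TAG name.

STATUS = TAG Mul1

c1: issue ADD r4<-Add1 | r0:6,r1:4,r2:8,r3:1,r4:Add1,r5:7
c2: issue MUL r4<-Mul1 | r0:6,r1:4,r2:8,r3:1,r4:Mul1,r5:7
c3: issue SUB r5<-Add2 | r0:6,r1:4,r2:8,r3:1,r4:Mul1,r5:Add2
c4: CDB Add1=10; issue MUL r0<-Mul2 | r0:Mul2,r1:4,r2:8,r3:1,r4:Mul1,r5:Add2
c5: stall | r0:Mul2,r1:4,r2:8,r3:1,r4:Mul1,r5:Add2
c6: stall | r0:Mul2,r1:4,r2:8,r3:1,r4:Mul1,r5:Add2
c7: CDB Mul1=32; issue MUL r3<-Mul1 | r0:Mul2,r1:4,r2:8,r3:Mul1,r4:32,r5:Add2
c8: issue ADD r2<-Add1 | r0:Mul2,r1:4,r2:Add1,r3:Mul1,r4:32,r5:Add2
c9: issue SUB r5<-Add3 | r0:Mul2,r1:4,r2:Add1,r3:Mul1,r4:32,r5:Add3
c10: CDB Add2=26; stall | r0:Mul2,r1:4,r2:Add1,r3:Mul1,r4:32,r5:Add3
c11: stall | r0:Mul2,r1:4,r2:Add1,r3:Mul1,r4:32,r5:Add3
c12: CDB Mul1=64; issue MUL r1<-Mul1 | r0:Mul2,r1:Mul1,r2:Add1,r3:64,r4:32,r5:Add3
c13: stall | r0:Mul2,r1:Mul1,r2:Add1,r3:64,r4:32,r5:Add3
c14: stall | r0:Mul2,r1:Mul1,r2:Add1,r3:64,r4:32,r5:Add3
c15: CDB Add1=72; stall | r0:Mul2,r1:Mul1,r2:72,r3:64,r4:32,r5:Add3
c16: CDB Add3=-38; stall | r0:Mul2,r1:Mul1,r2:72,r3:64,r4:32,r5:-38
c17: CDB Mul2=156; issue MUL r3<-Mul2 | r0:156,r1:Mul1,r2:72,r3:Mul2,r4:32,r5:-38
c18: issue ADD r2<-Add1 | r0:156,r1:Mul1,r2:Add1,r3:Mul2,r4:32,r5:-38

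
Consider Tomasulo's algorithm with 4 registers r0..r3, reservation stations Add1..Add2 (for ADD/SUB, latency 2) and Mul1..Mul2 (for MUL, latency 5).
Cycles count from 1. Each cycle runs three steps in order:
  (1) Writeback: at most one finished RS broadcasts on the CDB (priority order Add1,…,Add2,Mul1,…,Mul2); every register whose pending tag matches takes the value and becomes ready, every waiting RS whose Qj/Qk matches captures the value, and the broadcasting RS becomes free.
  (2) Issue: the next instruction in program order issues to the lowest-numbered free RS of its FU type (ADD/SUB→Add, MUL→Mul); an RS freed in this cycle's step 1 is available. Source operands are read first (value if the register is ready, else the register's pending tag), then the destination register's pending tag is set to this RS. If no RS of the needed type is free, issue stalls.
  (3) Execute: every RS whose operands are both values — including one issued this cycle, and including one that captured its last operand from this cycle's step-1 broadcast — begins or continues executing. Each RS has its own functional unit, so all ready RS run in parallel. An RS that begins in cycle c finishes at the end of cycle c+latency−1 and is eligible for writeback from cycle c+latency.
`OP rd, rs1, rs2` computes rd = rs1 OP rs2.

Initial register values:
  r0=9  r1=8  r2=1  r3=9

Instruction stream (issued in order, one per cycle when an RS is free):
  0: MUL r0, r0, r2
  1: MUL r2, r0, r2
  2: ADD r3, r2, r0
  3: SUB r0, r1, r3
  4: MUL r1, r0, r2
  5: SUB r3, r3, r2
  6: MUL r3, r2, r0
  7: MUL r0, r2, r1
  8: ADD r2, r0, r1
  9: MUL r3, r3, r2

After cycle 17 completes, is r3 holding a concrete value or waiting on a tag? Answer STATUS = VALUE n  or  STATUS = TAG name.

cycle 1: issue MUL r0<-Mul1 // r0:Mul1,r1:8,r2:1,r3:9
cycle 2: issue MUL r2<-Mul2 // r0:Mul1,r1:8,r2:Mul2,r3:9
cycle 3: issue ADD r3<-Add1 // r0:Mul1,r1:8,r2:Mul2,r3:Add1
cycle 4: issue SUB r0<-Add2 // r0:Add2,r1:8,r2:Mul2,r3:Add1
cycle 5: stall // r0:Add2,r1:8,r2:Mul2,r3:Add1
cycle 6: CDB Mul1=9; issue MUL r1<-Mul1 // r0:Add2,r1:Mul1,r2:Mul2,r3:Add1
cycle 7: stall // r0:Add2,r1:Mul1,r2:Mul2,r3:Add1
cycle 8: stall // r0:Add2,r1:Mul1,r2:Mul2,r3:Add1
cycle 9: stall // r0:Add2,r1:Mul1,r2:Mul2,r3:Add1
cycle 10: stall // r0:Add2,r1:Mul1,r2:Mul2,r3:Add1
cycle 11: CDB Mul2=9; stall // r0:Add2,r1:Mul1,r2:9,r3:Add1
cycle 12: stall // r0:Add2,r1:Mul1,r2:9,r3:Add1
cycle 13: CDB Add1=18; issue SUB r3<-Add1 // r0:Add2,r1:Mul1,r2:9,r3:Add1
cycle 14: issue MUL r3<-Mul2 // r0:Add2,r1:Mul1,r2:9,r3:Mul2
cycle 15: CDB Add1=9; stall // r0:Add2,r1:Mul1,r2:9,r3:Mul2
cycle 16: CDB Add2=-10; stall // r0:-10,r1:Mul1,r2:9,r3:Mul2
cycle 17: stall // r0:-10,r1:Mul1,r2:9,r3:Mul2

STATUS = TAG Mul2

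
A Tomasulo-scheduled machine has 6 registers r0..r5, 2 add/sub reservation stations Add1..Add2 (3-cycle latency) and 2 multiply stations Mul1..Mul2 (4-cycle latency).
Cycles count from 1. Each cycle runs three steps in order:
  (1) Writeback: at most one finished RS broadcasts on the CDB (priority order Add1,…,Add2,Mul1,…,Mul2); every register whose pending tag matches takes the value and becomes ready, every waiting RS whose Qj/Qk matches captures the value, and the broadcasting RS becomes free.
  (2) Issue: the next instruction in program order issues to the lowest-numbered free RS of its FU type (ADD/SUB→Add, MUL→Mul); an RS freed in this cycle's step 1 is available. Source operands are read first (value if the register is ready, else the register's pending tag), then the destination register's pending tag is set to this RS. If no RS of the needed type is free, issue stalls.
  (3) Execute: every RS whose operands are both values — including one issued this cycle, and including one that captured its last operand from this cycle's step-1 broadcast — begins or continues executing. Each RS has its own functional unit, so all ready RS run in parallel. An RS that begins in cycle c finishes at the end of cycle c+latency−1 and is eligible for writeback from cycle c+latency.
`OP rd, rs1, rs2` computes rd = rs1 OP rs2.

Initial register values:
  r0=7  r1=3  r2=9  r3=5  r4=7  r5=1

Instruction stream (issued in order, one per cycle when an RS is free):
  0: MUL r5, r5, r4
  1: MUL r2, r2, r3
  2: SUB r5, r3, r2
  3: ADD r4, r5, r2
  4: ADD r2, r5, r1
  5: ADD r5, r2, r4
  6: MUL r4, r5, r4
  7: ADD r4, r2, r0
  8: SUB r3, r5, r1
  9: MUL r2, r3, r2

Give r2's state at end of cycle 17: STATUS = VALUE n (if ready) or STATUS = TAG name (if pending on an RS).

c1: issue MUL r5<-Mul1 | r0:7,r1:3,r2:9,r3:5,r4:7,r5:Mul1
c2: issue MUL r2<-Mul2 | r0:7,r1:3,r2:Mul2,r3:5,r4:7,r5:Mul1
c3: issue SUB r5<-Add1 | r0:7,r1:3,r2:Mul2,r3:5,r4:7,r5:Add1
c4: issue ADD r4<-Add2 | r0:7,r1:3,r2:Mul2,r3:5,r4:Add2,r5:Add1
c5: CDB Mul1=7; stall | r0:7,r1:3,r2:Mul2,r3:5,r4:Add2,r5:Add1
c6: CDB Mul2=45; stall | r0:7,r1:3,r2:45,r3:5,r4:Add2,r5:Add1
c7: stall | r0:7,r1:3,r2:45,r3:5,r4:Add2,r5:Add1
c8: stall | r0:7,r1:3,r2:45,r3:5,r4:Add2,r5:Add1
c9: CDB Add1=-40; issue ADD r2<-Add1 | r0:7,r1:3,r2:Add1,r3:5,r4:Add2,r5:-40
c10: stall | r0:7,r1:3,r2:Add1,r3:5,r4:Add2,r5:-40
c11: stall | r0:7,r1:3,r2:Add1,r3:5,r4:Add2,r5:-40
c12: CDB Add1=-37; issue ADD r5<-Add1 | r0:7,r1:3,r2:-37,r3:5,r4:Add2,r5:Add1
c13: CDB Add2=5; issue MUL r4<-Mul1 | r0:7,r1:3,r2:-37,r3:5,r4:Mul1,r5:Add1
c14: issue ADD r4<-Add2 | r0:7,r1:3,r2:-37,r3:5,r4:Add2,r5:Add1
c15: stall | r0:7,r1:3,r2:-37,r3:5,r4:Add2,r5:Add1
c16: CDB Add1=-32; issue SUB r3<-Add1 | r0:7,r1:3,r2:-37,r3:Add1,r4:Add2,r5:-32
c17: CDB Add2=-30; issue MUL r2<-Mul2 | r0:7,r1:3,r2:Mul2,r3:Add1,r4:-30,r5:-32

STATUS = TAG Mul2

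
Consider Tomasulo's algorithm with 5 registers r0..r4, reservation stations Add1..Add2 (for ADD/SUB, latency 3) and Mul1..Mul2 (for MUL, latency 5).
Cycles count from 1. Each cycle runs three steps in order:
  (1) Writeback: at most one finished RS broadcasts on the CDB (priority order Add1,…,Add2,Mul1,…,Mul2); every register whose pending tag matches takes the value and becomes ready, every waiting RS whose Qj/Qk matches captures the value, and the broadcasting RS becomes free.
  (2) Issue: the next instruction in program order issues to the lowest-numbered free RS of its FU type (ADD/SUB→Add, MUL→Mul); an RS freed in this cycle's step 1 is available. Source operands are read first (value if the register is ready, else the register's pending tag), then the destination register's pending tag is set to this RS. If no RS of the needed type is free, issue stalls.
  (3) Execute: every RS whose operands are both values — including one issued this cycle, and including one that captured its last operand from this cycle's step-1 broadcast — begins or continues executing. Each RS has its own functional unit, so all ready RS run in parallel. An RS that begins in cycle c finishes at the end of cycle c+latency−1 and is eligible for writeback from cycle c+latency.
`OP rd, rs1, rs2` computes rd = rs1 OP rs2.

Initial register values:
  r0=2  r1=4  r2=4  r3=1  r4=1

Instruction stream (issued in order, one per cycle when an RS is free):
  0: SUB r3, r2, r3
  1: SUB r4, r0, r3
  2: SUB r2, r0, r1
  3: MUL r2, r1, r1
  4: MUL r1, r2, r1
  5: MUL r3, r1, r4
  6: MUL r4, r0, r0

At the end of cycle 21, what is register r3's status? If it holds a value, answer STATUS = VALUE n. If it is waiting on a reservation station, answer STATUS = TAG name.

c1: issue SUB r3<-Add1 | r0:2,r1:4,r2:4,r3:Add1,r4:1
c2: issue SUB r4<-Add2 | r0:2,r1:4,r2:4,r3:Add1,r4:Add2
c3: stall | r0:2,r1:4,r2:4,r3:Add1,r4:Add2
c4: CDB Add1=3; issue SUB r2<-Add1 | r0:2,r1:4,r2:Add1,r3:3,r4:Add2
c5: issue MUL r2<-Mul1 | r0:2,r1:4,r2:Mul1,r3:3,r4:Add2
c6: issue MUL r1<-Mul2 | r0:2,r1:Mul2,r2:Mul1,r3:3,r4:Add2
c7: CDB Add1=-2; stall | r0:2,r1:Mul2,r2:Mul1,r3:3,r4:Add2
c8: CDB Add2=-1; stall | r0:2,r1:Mul2,r2:Mul1,r3:3,r4:-1
c9: stall | r0:2,r1:Mul2,r2:Mul1,r3:3,r4:-1
c10: CDB Mul1=16; issue MUL r3<-Mul1 | r0:2,r1:Mul2,r2:16,r3:Mul1,r4:-1
c11: stall | r0:2,r1:Mul2,r2:16,r3:Mul1,r4:-1
c12: stall | r0:2,r1:Mul2,r2:16,r3:Mul1,r4:-1
c13: stall | r0:2,r1:Mul2,r2:16,r3:Mul1,r4:-1
c14: stall | r0:2,r1:Mul2,r2:16,r3:Mul1,r4:-1
c15: CDB Mul2=64; issue MUL r4<-Mul2 | r0:2,r1:64,r2:16,r3:Mul1,r4:Mul2
c16: - | r0:2,r1:64,r2:16,r3:Mul1,r4:Mul2
c17: - | r0:2,r1:64,r2:16,r3:Mul1,r4:Mul2
c18: - | r0:2,r1:64,r2:16,r3:Mul1,r4:Mul2
c19: - | r0:2,r1:64,r2:16,r3:Mul1,r4:Mul2
c20: CDB Mul1=-64 | r0:2,r1:64,r2:16,r3:-64,r4:Mul2
c21: CDB Mul2=4 | r0:2,r1:64,r2:16,r3:-64,r4:4

STATUS = VALUE -64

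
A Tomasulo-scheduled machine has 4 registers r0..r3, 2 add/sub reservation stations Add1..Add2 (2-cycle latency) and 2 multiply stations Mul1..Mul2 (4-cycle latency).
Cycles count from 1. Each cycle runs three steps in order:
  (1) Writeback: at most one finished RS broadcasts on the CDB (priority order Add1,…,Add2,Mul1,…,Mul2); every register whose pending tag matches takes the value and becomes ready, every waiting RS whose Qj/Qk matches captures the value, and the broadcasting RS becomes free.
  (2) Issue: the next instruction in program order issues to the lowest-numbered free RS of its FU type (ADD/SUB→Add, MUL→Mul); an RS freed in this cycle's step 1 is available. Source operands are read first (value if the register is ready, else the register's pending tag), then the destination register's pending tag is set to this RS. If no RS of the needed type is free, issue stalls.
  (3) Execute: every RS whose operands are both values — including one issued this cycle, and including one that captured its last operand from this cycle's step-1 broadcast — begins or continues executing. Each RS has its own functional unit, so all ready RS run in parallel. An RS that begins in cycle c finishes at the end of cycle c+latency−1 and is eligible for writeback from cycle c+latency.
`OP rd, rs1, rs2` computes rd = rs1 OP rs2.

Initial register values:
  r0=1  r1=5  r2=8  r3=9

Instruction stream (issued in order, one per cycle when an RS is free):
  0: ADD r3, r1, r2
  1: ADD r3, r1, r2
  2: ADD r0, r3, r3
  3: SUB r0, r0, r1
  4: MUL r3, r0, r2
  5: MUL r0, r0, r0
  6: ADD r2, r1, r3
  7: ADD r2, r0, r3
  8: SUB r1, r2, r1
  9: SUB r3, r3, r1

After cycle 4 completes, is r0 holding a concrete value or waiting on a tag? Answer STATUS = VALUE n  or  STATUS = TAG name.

cycle 1: issue ADD r3<-Add1 // r0:1,r1:5,r2:8,r3:Add1
cycle 2: issue ADD r3<-Add2 // r0:1,r1:5,r2:8,r3:Add2
cycle 3: CDB Add1=13; issue ADD r0<-Add1 // r0:Add1,r1:5,r2:8,r3:Add2
cycle 4: CDB Add2=13; issue SUB r0<-Add2 // r0:Add2,r1:5,r2:8,r3:13

STATUS = TAG Add2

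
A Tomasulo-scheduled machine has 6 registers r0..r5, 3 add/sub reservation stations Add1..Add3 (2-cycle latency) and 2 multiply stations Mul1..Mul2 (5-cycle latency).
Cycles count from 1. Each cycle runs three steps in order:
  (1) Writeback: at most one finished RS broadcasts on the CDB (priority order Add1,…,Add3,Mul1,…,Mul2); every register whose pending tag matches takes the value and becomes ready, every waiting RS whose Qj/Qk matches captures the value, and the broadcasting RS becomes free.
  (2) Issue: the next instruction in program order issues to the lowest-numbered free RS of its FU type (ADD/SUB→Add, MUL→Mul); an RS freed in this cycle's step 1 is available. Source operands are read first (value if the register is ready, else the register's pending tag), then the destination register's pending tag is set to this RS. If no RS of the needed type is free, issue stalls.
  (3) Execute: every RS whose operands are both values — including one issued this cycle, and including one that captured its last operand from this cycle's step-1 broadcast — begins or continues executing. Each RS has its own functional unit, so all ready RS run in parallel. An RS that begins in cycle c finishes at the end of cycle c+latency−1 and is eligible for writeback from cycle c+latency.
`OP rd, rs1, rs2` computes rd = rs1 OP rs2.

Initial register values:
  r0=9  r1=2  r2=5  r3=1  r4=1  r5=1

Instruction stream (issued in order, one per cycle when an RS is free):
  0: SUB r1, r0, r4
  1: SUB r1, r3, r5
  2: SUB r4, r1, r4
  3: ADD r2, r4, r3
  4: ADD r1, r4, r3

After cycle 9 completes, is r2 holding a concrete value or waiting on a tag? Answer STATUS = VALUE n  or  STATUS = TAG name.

STATUS = VALUE 0

c1: issue SUB r1<-Add1 | r0:9,r1:Add1,r2:5,r3:1,r4:1,r5:1
c2: issue SUB r1<-Add2 | r0:9,r1:Add2,r2:5,r3:1,r4:1,r5:1
c3: CDB Add1=8; issue SUB r4<-Add1 | r0:9,r1:Add2,r2:5,r3:1,r4:Add1,r5:1
c4: CDB Add2=0; issue ADD r2<-Add2 | r0:9,r1:0,r2:Add2,r3:1,r4:Add1,r5:1
c5: issue ADD r1<-Add3 | r0:9,r1:Add3,r2:Add2,r3:1,r4:Add1,r5:1
c6: CDB Add1=-1 | r0:9,r1:Add3,r2:Add2,r3:1,r4:-1,r5:1
c7: - | r0:9,r1:Add3,r2:Add2,r3:1,r4:-1,r5:1
c8: CDB Add2=0 | r0:9,r1:Add3,r2:0,r3:1,r4:-1,r5:1
c9: CDB Add3=0 | r0:9,r1:0,r2:0,r3:1,r4:-1,r5:1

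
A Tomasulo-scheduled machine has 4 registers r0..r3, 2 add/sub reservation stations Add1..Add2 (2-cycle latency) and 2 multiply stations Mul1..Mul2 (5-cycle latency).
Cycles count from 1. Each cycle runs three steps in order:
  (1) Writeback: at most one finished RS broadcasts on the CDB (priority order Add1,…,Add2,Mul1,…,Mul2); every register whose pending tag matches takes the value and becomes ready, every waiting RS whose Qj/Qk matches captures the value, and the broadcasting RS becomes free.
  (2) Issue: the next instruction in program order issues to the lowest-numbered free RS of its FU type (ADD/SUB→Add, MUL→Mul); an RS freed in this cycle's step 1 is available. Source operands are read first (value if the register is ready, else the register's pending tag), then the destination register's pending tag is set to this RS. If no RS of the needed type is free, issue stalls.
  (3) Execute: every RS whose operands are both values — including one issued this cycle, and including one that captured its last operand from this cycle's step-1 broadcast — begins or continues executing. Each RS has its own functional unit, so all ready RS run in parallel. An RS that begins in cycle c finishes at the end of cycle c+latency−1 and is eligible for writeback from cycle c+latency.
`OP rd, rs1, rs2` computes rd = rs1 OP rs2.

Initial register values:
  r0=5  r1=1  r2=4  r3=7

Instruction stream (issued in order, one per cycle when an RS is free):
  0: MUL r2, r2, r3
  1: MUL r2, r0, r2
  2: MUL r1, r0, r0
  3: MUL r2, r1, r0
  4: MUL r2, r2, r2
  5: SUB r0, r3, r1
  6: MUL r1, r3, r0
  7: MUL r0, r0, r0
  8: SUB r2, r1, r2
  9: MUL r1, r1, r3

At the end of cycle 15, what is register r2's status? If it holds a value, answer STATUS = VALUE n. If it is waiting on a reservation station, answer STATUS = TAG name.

STATUS = TAG Mul2

cycle 1: issue MUL r2<-Mul1 // r0:5,r1:1,r2:Mul1,r3:7
cycle 2: issue MUL r2<-Mul2 // r0:5,r1:1,r2:Mul2,r3:7
cycle 3: stall // r0:5,r1:1,r2:Mul2,r3:7
cycle 4: stall // r0:5,r1:1,r2:Mul2,r3:7
cycle 5: stall // r0:5,r1:1,r2:Mul2,r3:7
cycle 6: CDB Mul1=28; issue MUL r1<-Mul1 // r0:5,r1:Mul1,r2:Mul2,r3:7
cycle 7: stall // r0:5,r1:Mul1,r2:Mul2,r3:7
cycle 8: stall // r0:5,r1:Mul1,r2:Mul2,r3:7
cycle 9: stall // r0:5,r1:Mul1,r2:Mul2,r3:7
cycle 10: stall // r0:5,r1:Mul1,r2:Mul2,r3:7
cycle 11: CDB Mul1=25; issue MUL r2<-Mul1 // r0:5,r1:25,r2:Mul1,r3:7
cycle 12: CDB Mul2=140; issue MUL r2<-Mul2 // r0:5,r1:25,r2:Mul2,r3:7
cycle 13: issue SUB r0<-Add1 // r0:Add1,r1:25,r2:Mul2,r3:7
cycle 14: stall // r0:Add1,r1:25,r2:Mul2,r3:7
cycle 15: CDB Add1=-18; stall // r0:-18,r1:25,r2:Mul2,r3:7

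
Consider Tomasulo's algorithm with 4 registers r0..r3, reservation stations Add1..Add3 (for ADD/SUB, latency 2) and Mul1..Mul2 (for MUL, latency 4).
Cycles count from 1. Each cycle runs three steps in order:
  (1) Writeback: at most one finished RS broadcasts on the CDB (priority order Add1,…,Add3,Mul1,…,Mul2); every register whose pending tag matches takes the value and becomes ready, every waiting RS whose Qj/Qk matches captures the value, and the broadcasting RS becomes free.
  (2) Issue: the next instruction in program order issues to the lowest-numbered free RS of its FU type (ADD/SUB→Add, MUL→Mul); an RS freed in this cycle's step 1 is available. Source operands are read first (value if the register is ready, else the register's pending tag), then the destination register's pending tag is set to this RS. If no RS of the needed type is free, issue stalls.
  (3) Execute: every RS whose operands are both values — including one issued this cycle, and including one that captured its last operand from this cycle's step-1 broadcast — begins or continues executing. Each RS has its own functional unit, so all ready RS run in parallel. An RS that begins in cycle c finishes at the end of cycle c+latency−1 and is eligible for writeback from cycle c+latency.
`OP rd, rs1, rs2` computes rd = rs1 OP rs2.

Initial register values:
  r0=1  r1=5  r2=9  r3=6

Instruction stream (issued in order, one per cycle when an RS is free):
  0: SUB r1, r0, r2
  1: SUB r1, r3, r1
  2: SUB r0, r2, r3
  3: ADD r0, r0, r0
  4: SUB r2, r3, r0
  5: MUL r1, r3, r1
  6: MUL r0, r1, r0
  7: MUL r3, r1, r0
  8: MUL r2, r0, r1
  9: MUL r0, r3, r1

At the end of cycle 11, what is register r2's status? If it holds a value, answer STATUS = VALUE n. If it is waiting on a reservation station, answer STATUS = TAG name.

STATUS = VALUE 0

cycle 1: issue SUB r1<-Add1 // r0:1,r1:Add1,r2:9,r3:6
cycle 2: issue SUB r1<-Add2 // r0:1,r1:Add2,r2:9,r3:6
cycle 3: CDB Add1=-8; issue SUB r0<-Add1 // r0:Add1,r1:Add2,r2:9,r3:6
cycle 4: issue ADD r0<-Add3 // r0:Add3,r1:Add2,r2:9,r3:6
cycle 5: CDB Add1=3; issue SUB r2<-Add1 // r0:Add3,r1:Add2,r2:Add1,r3:6
cycle 6: CDB Add2=14; issue MUL r1<-Mul1 // r0:Add3,r1:Mul1,r2:Add1,r3:6
cycle 7: CDB Add3=6; issue MUL r0<-Mul2 // r0:Mul2,r1:Mul1,r2:Add1,r3:6
cycle 8: stall // r0:Mul2,r1:Mul1,r2:Add1,r3:6
cycle 9: CDB Add1=0; stall // r0:Mul2,r1:Mul1,r2:0,r3:6
cycle 10: CDB Mul1=84; issue MUL r3<-Mul1 // r0:Mul2,r1:84,r2:0,r3:Mul1
cycle 11: stall // r0:Mul2,r1:84,r2:0,r3:Mul1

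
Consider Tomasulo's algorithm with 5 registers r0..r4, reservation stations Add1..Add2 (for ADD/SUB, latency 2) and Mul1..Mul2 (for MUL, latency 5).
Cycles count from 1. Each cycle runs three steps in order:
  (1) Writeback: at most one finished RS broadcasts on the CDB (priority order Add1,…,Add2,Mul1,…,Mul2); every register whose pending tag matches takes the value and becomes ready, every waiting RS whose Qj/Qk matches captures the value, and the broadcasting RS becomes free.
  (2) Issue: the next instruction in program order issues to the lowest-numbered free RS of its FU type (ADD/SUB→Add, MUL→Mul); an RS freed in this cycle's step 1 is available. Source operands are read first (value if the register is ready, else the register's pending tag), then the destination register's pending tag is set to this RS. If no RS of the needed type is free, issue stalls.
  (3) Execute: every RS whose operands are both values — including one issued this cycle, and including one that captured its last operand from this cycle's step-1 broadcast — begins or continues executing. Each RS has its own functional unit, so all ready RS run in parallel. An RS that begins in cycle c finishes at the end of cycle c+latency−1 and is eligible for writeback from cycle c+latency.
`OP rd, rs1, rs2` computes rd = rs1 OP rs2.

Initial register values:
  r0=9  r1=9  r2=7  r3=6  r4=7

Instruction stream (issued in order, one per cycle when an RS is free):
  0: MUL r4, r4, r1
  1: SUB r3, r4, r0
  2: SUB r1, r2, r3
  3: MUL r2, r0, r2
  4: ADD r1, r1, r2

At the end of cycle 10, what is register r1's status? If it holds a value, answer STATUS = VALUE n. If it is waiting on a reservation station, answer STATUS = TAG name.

  c1: issue MUL r4<-Mul1  regs: r0:9,r1:9,r2:7,r3:6,r4:Mul1
  c2: issue SUB r3<-Add1  regs: r0:9,r1:9,r2:7,r3:Add1,r4:Mul1
  c3: issue SUB r1<-Add2  regs: r0:9,r1:Add2,r2:7,r3:Add1,r4:Mul1
  c4: issue MUL r2<-Mul2  regs: r0:9,r1:Add2,r2:Mul2,r3:Add1,r4:Mul1
  c5: stall  regs: r0:9,r1:Add2,r2:Mul2,r3:Add1,r4:Mul1
  c6: CDB Mul1=63; stall  regs: r0:9,r1:Add2,r2:Mul2,r3:Add1,r4:63
  c7: stall  regs: r0:9,r1:Add2,r2:Mul2,r3:Add1,r4:63
  c8: CDB Add1=54; issue ADD r1<-Add1  regs: r0:9,r1:Add1,r2:Mul2,r3:54,r4:63
  c9: CDB Mul2=63  regs: r0:9,r1:Add1,r2:63,r3:54,r4:63
  c10: CDB Add2=-47  regs: r0:9,r1:Add1,r2:63,r3:54,r4:63

STATUS = TAG Add1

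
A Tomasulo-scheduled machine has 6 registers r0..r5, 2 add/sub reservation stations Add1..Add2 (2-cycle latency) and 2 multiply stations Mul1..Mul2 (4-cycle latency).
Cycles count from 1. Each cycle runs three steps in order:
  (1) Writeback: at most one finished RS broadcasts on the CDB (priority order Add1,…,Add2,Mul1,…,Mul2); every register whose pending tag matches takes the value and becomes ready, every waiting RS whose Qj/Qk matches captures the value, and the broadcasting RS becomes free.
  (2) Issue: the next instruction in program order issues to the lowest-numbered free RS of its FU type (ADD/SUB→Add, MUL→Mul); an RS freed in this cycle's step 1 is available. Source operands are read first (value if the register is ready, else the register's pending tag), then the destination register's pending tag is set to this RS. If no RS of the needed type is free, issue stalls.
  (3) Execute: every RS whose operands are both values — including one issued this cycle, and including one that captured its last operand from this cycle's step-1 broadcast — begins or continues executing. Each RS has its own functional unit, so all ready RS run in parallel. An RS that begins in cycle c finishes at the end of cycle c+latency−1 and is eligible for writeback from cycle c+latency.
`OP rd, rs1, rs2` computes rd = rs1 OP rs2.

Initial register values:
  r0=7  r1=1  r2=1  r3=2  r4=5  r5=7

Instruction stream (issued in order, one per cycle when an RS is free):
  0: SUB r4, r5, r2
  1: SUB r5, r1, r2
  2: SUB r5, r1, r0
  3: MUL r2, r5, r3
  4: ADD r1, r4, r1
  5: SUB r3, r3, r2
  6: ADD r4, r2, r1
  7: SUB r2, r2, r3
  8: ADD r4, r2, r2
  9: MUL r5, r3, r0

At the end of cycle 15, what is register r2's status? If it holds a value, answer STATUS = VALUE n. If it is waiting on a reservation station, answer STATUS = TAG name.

  c1: issue SUB r4<-Add1  regs: r0:7,r1:1,r2:1,r3:2,r4:Add1,r5:7
  c2: issue SUB r5<-Add2  regs: r0:7,r1:1,r2:1,r3:2,r4:Add1,r5:Add2
  c3: CDB Add1=6; issue SUB r5<-Add1  regs: r0:7,r1:1,r2:1,r3:2,r4:6,r5:Add1
  c4: CDB Add2=0; issue MUL r2<-Mul1  regs: r0:7,r1:1,r2:Mul1,r3:2,r4:6,r5:Add1
  c5: CDB Add1=-6; issue ADD r1<-Add1  regs: r0:7,r1:Add1,r2:Mul1,r3:2,r4:6,r5:-6
  c6: issue SUB r3<-Add2  regs: r0:7,r1:Add1,r2:Mul1,r3:Add2,r4:6,r5:-6
  c7: CDB Add1=7; issue ADD r4<-Add1  regs: r0:7,r1:7,r2:Mul1,r3:Add2,r4:Add1,r5:-6
  c8: stall  regs: r0:7,r1:7,r2:Mul1,r3:Add2,r4:Add1,r5:-6
  c9: CDB Mul1=-12; stall  regs: r0:7,r1:7,r2:-12,r3:Add2,r4:Add1,r5:-6
  c10: stall  regs: r0:7,r1:7,r2:-12,r3:Add2,r4:Add1,r5:-6
  c11: CDB Add1=-5; issue SUB r2<-Add1  regs: r0:7,r1:7,r2:Add1,r3:Add2,r4:-5,r5:-6
  c12: CDB Add2=14; issue ADD r4<-Add2  regs: r0:7,r1:7,r2:Add1,r3:14,r4:Add2,r5:-6
  c13: issue MUL r5<-Mul1  regs: r0:7,r1:7,r2:Add1,r3:14,r4:Add2,r5:Mul1
  c14: CDB Add1=-26  regs: r0:7,r1:7,r2:-26,r3:14,r4:Add2,r5:Mul1
  c15: -  regs: r0:7,r1:7,r2:-26,r3:14,r4:Add2,r5:Mul1

STATUS = VALUE -26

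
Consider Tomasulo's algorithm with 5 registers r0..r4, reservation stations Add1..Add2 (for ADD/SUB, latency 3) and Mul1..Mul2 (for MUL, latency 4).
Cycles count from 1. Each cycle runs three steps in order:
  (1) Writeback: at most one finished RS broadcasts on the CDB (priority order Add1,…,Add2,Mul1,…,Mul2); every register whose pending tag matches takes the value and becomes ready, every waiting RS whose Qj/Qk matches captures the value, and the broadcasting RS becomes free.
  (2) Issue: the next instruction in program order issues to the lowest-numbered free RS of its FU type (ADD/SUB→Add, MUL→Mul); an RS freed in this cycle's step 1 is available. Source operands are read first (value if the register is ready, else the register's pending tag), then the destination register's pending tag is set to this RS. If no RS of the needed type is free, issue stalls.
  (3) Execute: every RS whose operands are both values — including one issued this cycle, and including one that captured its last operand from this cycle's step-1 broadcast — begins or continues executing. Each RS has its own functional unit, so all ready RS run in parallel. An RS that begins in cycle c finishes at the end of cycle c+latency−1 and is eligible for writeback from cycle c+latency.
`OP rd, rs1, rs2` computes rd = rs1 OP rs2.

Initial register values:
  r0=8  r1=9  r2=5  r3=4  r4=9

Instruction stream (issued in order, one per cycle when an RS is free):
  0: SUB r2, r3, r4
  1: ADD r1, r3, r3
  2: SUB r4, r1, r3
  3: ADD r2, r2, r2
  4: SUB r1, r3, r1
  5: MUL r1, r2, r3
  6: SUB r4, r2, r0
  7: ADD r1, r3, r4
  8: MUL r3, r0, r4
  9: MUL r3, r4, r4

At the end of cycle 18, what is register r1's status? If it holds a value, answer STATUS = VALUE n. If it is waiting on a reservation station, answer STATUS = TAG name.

cycle 1: issue SUB r2<-Add1 // r0:8,r1:9,r2:Add1,r3:4,r4:9
cycle 2: issue ADD r1<-Add2 // r0:8,r1:Add2,r2:Add1,r3:4,r4:9
cycle 3: stall // r0:8,r1:Add2,r2:Add1,r3:4,r4:9
cycle 4: CDB Add1=-5; issue SUB r4<-Add1 // r0:8,r1:Add2,r2:-5,r3:4,r4:Add1
cycle 5: CDB Add2=8; issue ADD r2<-Add2 // r0:8,r1:8,r2:Add2,r3:4,r4:Add1
cycle 6: stall // r0:8,r1:8,r2:Add2,r3:4,r4:Add1
cycle 7: stall // r0:8,r1:8,r2:Add2,r3:4,r4:Add1
cycle 8: CDB Add1=4; issue SUB r1<-Add1 // r0:8,r1:Add1,r2:Add2,r3:4,r4:4
cycle 9: CDB Add2=-10; issue MUL r1<-Mul1 // r0:8,r1:Mul1,r2:-10,r3:4,r4:4
cycle 10: issue SUB r4<-Add2 // r0:8,r1:Mul1,r2:-10,r3:4,r4:Add2
cycle 11: CDB Add1=-4; issue ADD r1<-Add1 // r0:8,r1:Add1,r2:-10,r3:4,r4:Add2
cycle 12: issue MUL r3<-Mul2 // r0:8,r1:Add1,r2:-10,r3:Mul2,r4:Add2
cycle 13: CDB Add2=-18; stall // r0:8,r1:Add1,r2:-10,r3:Mul2,r4:-18
cycle 14: CDB Mul1=-40; issue MUL r3<-Mul1 // r0:8,r1:Add1,r2:-10,r3:Mul1,r4:-18
cycle 15: - // r0:8,r1:Add1,r2:-10,r3:Mul1,r4:-18
cycle 16: CDB Add1=-14 // r0:8,r1:-14,r2:-10,r3:Mul1,r4:-18
cycle 17: CDB Mul2=-144 // r0:8,r1:-14,r2:-10,r3:Mul1,r4:-18
cycle 18: CDB Mul1=324 // r0:8,r1:-14,r2:-10,r3:324,r4:-18

STATUS = VALUE -14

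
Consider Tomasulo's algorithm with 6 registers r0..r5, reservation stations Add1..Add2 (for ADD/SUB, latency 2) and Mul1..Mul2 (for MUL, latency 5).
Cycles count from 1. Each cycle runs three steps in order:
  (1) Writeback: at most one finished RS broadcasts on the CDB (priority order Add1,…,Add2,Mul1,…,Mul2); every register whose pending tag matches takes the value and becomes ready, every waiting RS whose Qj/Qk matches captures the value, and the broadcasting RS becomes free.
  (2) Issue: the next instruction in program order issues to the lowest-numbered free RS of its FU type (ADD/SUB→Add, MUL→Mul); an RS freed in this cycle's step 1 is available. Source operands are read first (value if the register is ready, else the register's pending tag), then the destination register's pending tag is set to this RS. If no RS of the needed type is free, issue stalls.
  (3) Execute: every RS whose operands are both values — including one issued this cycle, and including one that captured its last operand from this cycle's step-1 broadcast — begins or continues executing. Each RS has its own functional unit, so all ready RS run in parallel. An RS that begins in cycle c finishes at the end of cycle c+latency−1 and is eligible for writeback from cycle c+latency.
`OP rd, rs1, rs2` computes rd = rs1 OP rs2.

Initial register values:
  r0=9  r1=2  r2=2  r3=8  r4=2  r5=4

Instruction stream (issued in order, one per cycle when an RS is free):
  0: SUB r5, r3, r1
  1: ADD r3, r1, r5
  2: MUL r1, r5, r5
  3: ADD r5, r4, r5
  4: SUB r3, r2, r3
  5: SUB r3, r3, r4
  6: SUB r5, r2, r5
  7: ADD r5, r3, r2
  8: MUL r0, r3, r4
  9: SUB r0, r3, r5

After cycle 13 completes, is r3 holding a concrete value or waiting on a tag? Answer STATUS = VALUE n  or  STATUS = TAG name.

cycle 1: issue SUB r5<-Add1 // r0:9,r1:2,r2:2,r3:8,r4:2,r5:Add1
cycle 2: issue ADD r3<-Add2 // r0:9,r1:2,r2:2,r3:Add2,r4:2,r5:Add1
cycle 3: CDB Add1=6; issue MUL r1<-Mul1 // r0:9,r1:Mul1,r2:2,r3:Add2,r4:2,r5:6
cycle 4: issue ADD r5<-Add1 // r0:9,r1:Mul1,r2:2,r3:Add2,r4:2,r5:Add1
cycle 5: CDB Add2=8; issue SUB r3<-Add2 // r0:9,r1:Mul1,r2:2,r3:Add2,r4:2,r5:Add1
cycle 6: CDB Add1=8; issue SUB r3<-Add1 // r0:9,r1:Mul1,r2:2,r3:Add1,r4:2,r5:8
cycle 7: CDB Add2=-6; issue SUB r5<-Add2 // r0:9,r1:Mul1,r2:2,r3:Add1,r4:2,r5:Add2
cycle 8: CDB Mul1=36; stall // r0:9,r1:36,r2:2,r3:Add1,r4:2,r5:Add2
cycle 9: CDB Add1=-8; issue ADD r5<-Add1 // r0:9,r1:36,r2:2,r3:-8,r4:2,r5:Add1
cycle 10: CDB Add2=-6; issue MUL r0<-Mul1 // r0:Mul1,r1:36,r2:2,r3:-8,r4:2,r5:Add1
cycle 11: CDB Add1=-6; issue SUB r0<-Add1 // r0:Add1,r1:36,r2:2,r3:-8,r4:2,r5:-6
cycle 12: - // r0:Add1,r1:36,r2:2,r3:-8,r4:2,r5:-6
cycle 13: CDB Add1=-2 // r0:-2,r1:36,r2:2,r3:-8,r4:2,r5:-6

STATUS = VALUE -8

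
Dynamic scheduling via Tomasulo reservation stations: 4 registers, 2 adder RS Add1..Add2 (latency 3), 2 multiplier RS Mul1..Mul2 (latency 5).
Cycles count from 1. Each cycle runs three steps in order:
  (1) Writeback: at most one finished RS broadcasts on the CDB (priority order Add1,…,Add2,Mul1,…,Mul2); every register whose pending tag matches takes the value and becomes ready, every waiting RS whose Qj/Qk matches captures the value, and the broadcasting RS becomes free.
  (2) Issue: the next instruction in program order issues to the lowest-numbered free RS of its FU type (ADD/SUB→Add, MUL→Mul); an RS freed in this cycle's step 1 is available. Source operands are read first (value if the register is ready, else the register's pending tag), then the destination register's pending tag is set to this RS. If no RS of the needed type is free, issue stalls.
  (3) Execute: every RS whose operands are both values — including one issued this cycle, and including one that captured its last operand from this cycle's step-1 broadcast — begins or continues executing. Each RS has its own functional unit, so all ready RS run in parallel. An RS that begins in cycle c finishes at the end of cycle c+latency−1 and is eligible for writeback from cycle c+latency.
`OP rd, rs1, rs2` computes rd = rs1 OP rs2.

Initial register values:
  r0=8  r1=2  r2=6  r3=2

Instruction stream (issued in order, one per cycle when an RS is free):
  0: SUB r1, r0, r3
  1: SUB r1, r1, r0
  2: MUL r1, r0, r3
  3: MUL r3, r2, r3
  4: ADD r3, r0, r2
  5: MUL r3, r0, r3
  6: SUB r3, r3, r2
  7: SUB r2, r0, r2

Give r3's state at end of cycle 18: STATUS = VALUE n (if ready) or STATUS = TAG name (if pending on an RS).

c1: issue SUB r1<-Add1 | r0:8,r1:Add1,r2:6,r3:2
c2: issue SUB r1<-Add2 | r0:8,r1:Add2,r2:6,r3:2
c3: issue MUL r1<-Mul1 | r0:8,r1:Mul1,r2:6,r3:2
c4: CDB Add1=6; issue MUL r3<-Mul2 | r0:8,r1:Mul1,r2:6,r3:Mul2
c5: issue ADD r3<-Add1 | r0:8,r1:Mul1,r2:6,r3:Add1
c6: stall | r0:8,r1:Mul1,r2:6,r3:Add1
c7: CDB Add2=-2; stall | r0:8,r1:Mul1,r2:6,r3:Add1
c8: CDB Add1=14; stall | r0:8,r1:Mul1,r2:6,r3:14
c9: CDB Mul1=16; issue MUL r3<-Mul1 | r0:8,r1:16,r2:6,r3:Mul1
c10: CDB Mul2=12; issue SUB r3<-Add1 | r0:8,r1:16,r2:6,r3:Add1
c11: issue SUB r2<-Add2 | r0:8,r1:16,r2:Add2,r3:Add1
c12: - | r0:8,r1:16,r2:Add2,r3:Add1
c13: - | r0:8,r1:16,r2:Add2,r3:Add1
c14: CDB Add2=2 | r0:8,r1:16,r2:2,r3:Add1
c15: CDB Mul1=112 | r0:8,r1:16,r2:2,r3:Add1
c16: - | r0:8,r1:16,r2:2,r3:Add1
c17: - | r0:8,r1:16,r2:2,r3:Add1
c18: CDB Add1=106 | r0:8,r1:16,r2:2,r3:106

STATUS = VALUE 106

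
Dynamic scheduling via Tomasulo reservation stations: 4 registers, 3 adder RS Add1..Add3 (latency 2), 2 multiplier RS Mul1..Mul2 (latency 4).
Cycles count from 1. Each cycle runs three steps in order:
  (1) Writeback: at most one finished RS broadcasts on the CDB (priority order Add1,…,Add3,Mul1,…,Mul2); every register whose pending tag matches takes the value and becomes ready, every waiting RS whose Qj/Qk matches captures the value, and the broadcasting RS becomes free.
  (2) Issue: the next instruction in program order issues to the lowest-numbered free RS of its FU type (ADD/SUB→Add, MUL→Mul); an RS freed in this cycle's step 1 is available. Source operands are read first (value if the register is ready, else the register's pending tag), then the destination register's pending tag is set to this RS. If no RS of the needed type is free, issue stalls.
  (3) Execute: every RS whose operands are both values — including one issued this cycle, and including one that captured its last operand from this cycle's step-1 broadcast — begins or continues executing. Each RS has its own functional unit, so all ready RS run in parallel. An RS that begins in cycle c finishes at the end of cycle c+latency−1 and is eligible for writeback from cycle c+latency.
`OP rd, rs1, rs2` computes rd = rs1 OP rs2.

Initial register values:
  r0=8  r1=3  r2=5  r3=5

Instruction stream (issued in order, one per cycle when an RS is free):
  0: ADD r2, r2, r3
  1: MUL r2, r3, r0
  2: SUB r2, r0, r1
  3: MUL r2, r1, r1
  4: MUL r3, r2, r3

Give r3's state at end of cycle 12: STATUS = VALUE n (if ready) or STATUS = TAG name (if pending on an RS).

STATUS = VALUE 45

cycle 1: issue ADD r2<-Add1 // r0:8,r1:3,r2:Add1,r3:5
cycle 2: issue MUL r2<-Mul1 // r0:8,r1:3,r2:Mul1,r3:5
cycle 3: CDB Add1=10; issue SUB r2<-Add1 // r0:8,r1:3,r2:Add1,r3:5
cycle 4: issue MUL r2<-Mul2 // r0:8,r1:3,r2:Mul2,r3:5
cycle 5: CDB Add1=5; stall // r0:8,r1:3,r2:Mul2,r3:5
cycle 6: CDB Mul1=40; issue MUL r3<-Mul1 // r0:8,r1:3,r2:Mul2,r3:Mul1
cycle 7: - // r0:8,r1:3,r2:Mul2,r3:Mul1
cycle 8: CDB Mul2=9 // r0:8,r1:3,r2:9,r3:Mul1
cycle 9: - // r0:8,r1:3,r2:9,r3:Mul1
cycle 10: - // r0:8,r1:3,r2:9,r3:Mul1
cycle 11: - // r0:8,r1:3,r2:9,r3:Mul1
cycle 12: CDB Mul1=45 // r0:8,r1:3,r2:9,r3:45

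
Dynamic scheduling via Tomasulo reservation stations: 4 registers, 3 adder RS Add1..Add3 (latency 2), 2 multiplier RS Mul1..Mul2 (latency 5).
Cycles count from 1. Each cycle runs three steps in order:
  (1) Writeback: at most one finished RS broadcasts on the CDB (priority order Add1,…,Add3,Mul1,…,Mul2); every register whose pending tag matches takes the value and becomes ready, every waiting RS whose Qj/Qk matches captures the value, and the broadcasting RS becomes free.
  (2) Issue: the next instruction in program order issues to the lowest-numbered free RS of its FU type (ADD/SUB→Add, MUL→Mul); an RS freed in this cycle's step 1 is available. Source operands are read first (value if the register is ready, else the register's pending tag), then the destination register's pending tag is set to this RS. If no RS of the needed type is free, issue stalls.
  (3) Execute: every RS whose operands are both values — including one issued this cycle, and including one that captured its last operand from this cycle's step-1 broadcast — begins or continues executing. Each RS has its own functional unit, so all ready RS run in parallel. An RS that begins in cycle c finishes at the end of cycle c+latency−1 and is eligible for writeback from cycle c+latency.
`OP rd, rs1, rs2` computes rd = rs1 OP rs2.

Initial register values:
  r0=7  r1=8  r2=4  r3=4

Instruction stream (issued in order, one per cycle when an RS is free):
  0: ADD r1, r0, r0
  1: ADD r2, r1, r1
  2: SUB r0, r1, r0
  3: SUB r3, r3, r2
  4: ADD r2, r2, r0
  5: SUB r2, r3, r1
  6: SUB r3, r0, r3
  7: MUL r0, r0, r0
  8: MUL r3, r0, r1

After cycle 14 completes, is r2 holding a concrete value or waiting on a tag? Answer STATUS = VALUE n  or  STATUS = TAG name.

STATUS = VALUE -38

cycle 1: issue ADD r1<-Add1 // r0:7,r1:Add1,r2:4,r3:4
cycle 2: issue ADD r2<-Add2 // r0:7,r1:Add1,r2:Add2,r3:4
cycle 3: CDB Add1=14; issue SUB r0<-Add1 // r0:Add1,r1:14,r2:Add2,r3:4
cycle 4: issue SUB r3<-Add3 // r0:Add1,r1:14,r2:Add2,r3:Add3
cycle 5: CDB Add1=7; issue ADD r2<-Add1 // r0:7,r1:14,r2:Add1,r3:Add3
cycle 6: CDB Add2=28; issue SUB r2<-Add2 // r0:7,r1:14,r2:Add2,r3:Add3
cycle 7: stall // r0:7,r1:14,r2:Add2,r3:Add3
cycle 8: CDB Add1=35; issue SUB r3<-Add1 // r0:7,r1:14,r2:Add2,r3:Add1
cycle 9: CDB Add3=-24; issue MUL r0<-Mul1 // r0:Mul1,r1:14,r2:Add2,r3:Add1
cycle 10: issue MUL r3<-Mul2 // r0:Mul1,r1:14,r2:Add2,r3:Mul2
cycle 11: CDB Add1=31 // r0:Mul1,r1:14,r2:Add2,r3:Mul2
cycle 12: CDB Add2=-38 // r0:Mul1,r1:14,r2:-38,r3:Mul2
cycle 13: - // r0:Mul1,r1:14,r2:-38,r3:Mul2
cycle 14: CDB Mul1=49 // r0:49,r1:14,r2:-38,r3:Mul2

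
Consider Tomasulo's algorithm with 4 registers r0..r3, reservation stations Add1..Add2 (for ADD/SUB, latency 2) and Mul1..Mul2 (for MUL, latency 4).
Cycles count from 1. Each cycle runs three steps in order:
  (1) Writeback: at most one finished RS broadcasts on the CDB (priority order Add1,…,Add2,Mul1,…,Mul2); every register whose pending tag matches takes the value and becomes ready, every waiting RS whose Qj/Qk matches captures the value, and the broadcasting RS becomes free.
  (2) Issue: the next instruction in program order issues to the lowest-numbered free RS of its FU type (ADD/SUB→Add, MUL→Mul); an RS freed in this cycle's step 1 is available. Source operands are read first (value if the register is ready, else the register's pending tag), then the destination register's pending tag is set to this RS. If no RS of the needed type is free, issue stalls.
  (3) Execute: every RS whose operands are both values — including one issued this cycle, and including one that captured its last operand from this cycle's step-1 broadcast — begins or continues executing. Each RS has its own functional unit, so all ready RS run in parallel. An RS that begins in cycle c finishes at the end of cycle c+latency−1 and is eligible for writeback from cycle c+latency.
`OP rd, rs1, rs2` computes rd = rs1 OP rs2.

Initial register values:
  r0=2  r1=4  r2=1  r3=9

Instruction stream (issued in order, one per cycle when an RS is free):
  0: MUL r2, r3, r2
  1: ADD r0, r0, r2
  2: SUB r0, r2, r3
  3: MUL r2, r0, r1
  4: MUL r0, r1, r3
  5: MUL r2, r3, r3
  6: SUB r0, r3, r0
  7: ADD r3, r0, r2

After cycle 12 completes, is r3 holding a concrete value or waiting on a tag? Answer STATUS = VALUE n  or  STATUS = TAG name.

cycle 1: issue MUL r2<-Mul1 // r0:2,r1:4,r2:Mul1,r3:9
cycle 2: issue ADD r0<-Add1 // r0:Add1,r1:4,r2:Mul1,r3:9
cycle 3: issue SUB r0<-Add2 // r0:Add2,r1:4,r2:Mul1,r3:9
cycle 4: issue MUL r2<-Mul2 // r0:Add2,r1:4,r2:Mul2,r3:9
cycle 5: CDB Mul1=9; issue MUL r0<-Mul1 // r0:Mul1,r1:4,r2:Mul2,r3:9
cycle 6: stall // r0:Mul1,r1:4,r2:Mul2,r3:9
cycle 7: CDB Add1=11; stall // r0:Mul1,r1:4,r2:Mul2,r3:9
cycle 8: CDB Add2=0; stall // r0:Mul1,r1:4,r2:Mul2,r3:9
cycle 9: CDB Mul1=36; issue MUL r2<-Mul1 // r0:36,r1:4,r2:Mul1,r3:9
cycle 10: issue SUB r0<-Add1 // r0:Add1,r1:4,r2:Mul1,r3:9
cycle 11: issue ADD r3<-Add2 // r0:Add1,r1:4,r2:Mul1,r3:Add2
cycle 12: CDB Add1=-27 // r0:-27,r1:4,r2:Mul1,r3:Add2

STATUS = TAG Add2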